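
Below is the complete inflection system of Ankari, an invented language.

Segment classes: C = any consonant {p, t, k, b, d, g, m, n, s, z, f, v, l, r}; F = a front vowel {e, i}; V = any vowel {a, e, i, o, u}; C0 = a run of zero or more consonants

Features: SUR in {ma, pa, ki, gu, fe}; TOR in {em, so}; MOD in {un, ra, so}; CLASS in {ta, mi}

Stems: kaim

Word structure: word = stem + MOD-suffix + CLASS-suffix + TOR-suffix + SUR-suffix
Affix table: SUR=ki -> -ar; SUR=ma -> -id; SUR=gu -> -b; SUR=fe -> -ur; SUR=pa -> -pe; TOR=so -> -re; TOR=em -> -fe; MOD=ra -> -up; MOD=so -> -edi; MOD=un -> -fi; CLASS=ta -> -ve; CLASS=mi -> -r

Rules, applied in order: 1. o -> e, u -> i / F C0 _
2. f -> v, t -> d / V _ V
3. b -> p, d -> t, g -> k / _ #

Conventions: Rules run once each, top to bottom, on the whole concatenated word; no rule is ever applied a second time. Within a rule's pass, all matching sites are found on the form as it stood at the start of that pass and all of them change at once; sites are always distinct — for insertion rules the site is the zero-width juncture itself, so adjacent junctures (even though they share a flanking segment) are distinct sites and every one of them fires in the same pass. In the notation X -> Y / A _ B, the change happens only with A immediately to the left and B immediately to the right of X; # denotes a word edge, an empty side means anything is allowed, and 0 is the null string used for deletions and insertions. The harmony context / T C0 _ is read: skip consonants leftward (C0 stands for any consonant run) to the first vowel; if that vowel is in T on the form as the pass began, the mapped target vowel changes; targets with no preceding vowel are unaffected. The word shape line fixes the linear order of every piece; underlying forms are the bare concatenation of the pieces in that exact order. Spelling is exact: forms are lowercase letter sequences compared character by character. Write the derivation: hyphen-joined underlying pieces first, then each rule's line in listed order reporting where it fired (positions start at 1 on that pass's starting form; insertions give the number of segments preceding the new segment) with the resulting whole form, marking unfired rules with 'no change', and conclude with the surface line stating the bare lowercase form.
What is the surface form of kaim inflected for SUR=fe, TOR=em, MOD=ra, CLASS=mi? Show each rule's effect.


underlying: kaim-up-r-fe-ur
1. o -> e, u -> i / F C0 _: fires at position(s) 5, 10: kaimiprfeir
2. f -> v, t -> d / V _ V: no change
3. b -> p, d -> t, g -> k / _ #: no change
surface: kaimiprfeir


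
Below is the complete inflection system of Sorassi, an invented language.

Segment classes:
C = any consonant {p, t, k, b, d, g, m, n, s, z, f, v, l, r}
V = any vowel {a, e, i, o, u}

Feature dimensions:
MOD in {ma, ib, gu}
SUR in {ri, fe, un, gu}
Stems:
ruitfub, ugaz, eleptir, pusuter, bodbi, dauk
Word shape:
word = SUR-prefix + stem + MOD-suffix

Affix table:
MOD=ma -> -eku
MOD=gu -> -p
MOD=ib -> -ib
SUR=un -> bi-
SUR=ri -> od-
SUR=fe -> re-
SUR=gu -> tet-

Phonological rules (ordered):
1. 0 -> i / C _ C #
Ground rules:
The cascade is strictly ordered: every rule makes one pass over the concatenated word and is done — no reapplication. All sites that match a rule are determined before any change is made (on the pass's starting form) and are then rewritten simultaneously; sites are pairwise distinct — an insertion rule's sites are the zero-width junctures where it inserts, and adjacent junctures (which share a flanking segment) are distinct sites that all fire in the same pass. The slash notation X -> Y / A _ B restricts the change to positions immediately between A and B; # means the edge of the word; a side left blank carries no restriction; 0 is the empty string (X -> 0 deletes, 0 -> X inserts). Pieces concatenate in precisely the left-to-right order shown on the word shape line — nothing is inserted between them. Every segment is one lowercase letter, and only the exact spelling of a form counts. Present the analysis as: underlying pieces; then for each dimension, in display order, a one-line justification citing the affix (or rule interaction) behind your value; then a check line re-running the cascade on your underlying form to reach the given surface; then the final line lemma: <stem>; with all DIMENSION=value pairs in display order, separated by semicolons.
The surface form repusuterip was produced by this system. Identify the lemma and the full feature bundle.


underlying: re-pusuter-p
MOD=gu - signalled by the affix -p
SUR=fe - signalled by the affix re-
check: repusuterp -> repusuterip
lemma: pusuter; MOD=gu; SUR=fe


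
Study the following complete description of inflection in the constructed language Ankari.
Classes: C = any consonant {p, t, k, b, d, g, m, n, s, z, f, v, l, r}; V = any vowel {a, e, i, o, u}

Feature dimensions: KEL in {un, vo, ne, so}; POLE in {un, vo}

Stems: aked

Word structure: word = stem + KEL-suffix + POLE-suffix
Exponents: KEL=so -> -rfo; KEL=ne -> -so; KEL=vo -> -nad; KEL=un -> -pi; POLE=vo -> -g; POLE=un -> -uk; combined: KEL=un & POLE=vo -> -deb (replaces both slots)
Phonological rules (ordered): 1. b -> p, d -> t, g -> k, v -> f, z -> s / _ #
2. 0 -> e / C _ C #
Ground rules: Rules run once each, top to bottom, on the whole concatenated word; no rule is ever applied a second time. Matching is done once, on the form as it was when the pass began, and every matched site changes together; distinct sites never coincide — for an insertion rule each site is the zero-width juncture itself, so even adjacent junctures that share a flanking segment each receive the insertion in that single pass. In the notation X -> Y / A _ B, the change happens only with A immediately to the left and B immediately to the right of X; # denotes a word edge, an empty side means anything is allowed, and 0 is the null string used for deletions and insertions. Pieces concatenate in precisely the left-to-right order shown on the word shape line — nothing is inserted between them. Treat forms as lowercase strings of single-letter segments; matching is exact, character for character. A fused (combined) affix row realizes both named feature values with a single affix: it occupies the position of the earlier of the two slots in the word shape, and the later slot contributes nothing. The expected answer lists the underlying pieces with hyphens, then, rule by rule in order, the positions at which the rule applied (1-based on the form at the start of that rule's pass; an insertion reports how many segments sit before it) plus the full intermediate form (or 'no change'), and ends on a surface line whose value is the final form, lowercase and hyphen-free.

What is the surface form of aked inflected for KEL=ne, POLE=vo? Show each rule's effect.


underlying: aked-so-g
1. b -> p, d -> t, g -> k, v -> f, z -> s / _ #: fires at position(s) 7: akedsok
2. 0 -> e / C _ C #: no change
surface: akedsok


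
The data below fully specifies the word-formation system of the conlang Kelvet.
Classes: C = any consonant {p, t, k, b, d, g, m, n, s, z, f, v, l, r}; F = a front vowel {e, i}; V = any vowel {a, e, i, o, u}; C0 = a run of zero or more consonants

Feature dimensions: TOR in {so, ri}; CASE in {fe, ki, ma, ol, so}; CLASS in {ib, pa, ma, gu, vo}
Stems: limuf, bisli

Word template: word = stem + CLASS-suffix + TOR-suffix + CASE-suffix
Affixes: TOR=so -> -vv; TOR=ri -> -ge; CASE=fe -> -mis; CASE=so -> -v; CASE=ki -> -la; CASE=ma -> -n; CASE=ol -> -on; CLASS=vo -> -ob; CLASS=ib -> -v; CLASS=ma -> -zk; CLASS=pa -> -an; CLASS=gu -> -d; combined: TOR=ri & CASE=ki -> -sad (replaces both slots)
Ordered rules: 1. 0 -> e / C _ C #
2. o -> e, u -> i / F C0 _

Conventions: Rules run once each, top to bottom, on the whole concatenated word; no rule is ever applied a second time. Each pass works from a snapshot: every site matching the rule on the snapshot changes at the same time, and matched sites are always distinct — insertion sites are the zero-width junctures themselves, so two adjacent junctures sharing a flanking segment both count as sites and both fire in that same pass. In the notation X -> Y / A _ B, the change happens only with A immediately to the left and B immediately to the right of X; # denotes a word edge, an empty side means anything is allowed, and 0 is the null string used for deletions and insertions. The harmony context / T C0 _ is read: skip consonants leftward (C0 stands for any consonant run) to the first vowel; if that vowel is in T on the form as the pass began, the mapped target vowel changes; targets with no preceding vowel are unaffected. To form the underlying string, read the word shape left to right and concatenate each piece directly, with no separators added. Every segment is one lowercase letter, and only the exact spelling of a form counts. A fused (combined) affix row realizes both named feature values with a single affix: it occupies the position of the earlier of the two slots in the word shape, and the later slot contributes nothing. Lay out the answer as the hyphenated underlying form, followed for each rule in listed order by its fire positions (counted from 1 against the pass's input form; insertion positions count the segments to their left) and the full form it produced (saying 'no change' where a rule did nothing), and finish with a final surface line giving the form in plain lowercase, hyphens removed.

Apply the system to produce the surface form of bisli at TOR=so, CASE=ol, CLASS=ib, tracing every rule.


underlying: bisli-v-vv-on
1. 0 -> e / C _ C #: no change
2. o -> e, u -> i / F C0 _: fires at position(s) 9: bislivvven
surface: bislivvven


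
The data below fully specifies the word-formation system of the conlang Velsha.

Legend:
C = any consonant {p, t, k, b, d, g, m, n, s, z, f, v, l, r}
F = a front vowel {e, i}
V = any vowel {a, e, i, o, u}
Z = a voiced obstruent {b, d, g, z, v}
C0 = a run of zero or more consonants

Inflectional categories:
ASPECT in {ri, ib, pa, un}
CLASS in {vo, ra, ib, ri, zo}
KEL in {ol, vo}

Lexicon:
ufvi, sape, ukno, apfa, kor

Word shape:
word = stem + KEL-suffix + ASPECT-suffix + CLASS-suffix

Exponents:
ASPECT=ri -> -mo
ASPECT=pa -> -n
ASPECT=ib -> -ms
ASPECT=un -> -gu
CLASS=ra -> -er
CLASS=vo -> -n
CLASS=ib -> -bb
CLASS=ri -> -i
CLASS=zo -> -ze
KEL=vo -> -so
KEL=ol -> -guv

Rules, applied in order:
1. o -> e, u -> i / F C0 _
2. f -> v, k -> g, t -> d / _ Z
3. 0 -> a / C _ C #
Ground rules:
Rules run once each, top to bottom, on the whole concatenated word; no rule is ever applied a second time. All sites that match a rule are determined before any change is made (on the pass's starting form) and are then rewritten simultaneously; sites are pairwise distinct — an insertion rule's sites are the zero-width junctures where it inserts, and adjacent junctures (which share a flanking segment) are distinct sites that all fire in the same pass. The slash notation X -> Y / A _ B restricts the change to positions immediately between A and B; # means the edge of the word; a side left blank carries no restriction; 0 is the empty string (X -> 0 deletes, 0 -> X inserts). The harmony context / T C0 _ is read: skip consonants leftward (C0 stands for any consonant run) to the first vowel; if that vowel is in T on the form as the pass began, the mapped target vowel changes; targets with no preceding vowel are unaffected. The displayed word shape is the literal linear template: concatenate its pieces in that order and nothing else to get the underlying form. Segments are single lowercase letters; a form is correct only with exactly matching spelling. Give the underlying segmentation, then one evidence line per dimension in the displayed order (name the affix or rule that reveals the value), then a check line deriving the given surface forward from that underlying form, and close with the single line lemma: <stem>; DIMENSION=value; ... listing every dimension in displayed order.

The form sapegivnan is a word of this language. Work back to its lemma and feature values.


underlying: sape-guv-n-n
ASPECT=pa - signalled by the affix -n
CLASS=vo - signalled by the affix -n
KEL=ol - signalled by the affix -guv
check: sapeguvnn -> sapegivnn -> sapegivnn -> sapegivnan
lemma: sape; ASPECT=pa; CLASS=vo; KEL=ol


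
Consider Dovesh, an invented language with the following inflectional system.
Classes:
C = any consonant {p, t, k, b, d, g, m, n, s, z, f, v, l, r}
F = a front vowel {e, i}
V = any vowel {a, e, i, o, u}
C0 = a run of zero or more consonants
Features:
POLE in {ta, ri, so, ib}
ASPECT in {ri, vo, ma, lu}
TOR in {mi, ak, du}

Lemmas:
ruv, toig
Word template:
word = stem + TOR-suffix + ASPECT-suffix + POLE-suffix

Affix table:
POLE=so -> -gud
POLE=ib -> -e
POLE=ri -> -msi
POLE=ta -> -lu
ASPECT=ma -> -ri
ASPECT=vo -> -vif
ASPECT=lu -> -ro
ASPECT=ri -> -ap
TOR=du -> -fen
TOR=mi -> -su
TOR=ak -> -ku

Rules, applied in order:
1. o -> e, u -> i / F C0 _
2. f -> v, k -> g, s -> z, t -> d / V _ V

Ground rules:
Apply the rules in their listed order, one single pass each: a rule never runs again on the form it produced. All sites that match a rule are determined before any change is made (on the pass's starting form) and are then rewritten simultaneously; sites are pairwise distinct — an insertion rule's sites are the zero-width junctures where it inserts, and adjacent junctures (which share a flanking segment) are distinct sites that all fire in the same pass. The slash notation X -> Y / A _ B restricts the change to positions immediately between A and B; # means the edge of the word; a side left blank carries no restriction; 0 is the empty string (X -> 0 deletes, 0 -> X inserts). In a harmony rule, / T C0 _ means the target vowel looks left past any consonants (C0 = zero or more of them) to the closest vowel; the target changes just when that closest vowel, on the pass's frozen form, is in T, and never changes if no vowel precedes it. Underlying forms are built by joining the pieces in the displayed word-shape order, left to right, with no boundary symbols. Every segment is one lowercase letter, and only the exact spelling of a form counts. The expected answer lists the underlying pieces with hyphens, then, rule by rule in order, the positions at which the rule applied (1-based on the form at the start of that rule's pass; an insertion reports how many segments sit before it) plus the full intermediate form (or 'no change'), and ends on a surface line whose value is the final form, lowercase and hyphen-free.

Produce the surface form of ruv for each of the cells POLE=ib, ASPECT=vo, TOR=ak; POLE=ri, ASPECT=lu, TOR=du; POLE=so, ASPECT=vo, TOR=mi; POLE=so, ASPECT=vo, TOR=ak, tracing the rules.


cell POLE=ib, ASPECT=vo, TOR=ak:
underlying: ruv-ku-vif-e
1. o -> e, u -> i / F C0 _: no change
2. f -> v, k -> g, s -> z, t -> d / V _ V: fires at position(s) 8: ruvkuvive
surface: ruvkuvive

cell POLE=ri, ASPECT=lu, TOR=du:
underlying: ruv-fen-ro-msi
1. o -> e, u -> i / F C0 _: fires at position(s) 8: ruvfenremsi
2. f -> v, k -> g, s -> z, t -> d / V _ V: no change
surface: ruvfenremsi

cell POLE=so, ASPECT=vo, TOR=mi:
underlying: ruv-su-vif-gud
1. o -> e, u -> i / F C0 _: fires at position(s) 10: ruvsuvifgid
2. f -> v, k -> g, s -> z, t -> d / V _ V: no change
surface: ruvsuvifgid

cell POLE=so, ASPECT=vo, TOR=ak:
underlying: ruv-ku-vif-gud
1. o -> e, u -> i / F C0 _: fires at position(s) 10: ruvkuvifgid
2. f -> v, k -> g, s -> z, t -> d / V _ V: no change
surface: ruvkuvifgid


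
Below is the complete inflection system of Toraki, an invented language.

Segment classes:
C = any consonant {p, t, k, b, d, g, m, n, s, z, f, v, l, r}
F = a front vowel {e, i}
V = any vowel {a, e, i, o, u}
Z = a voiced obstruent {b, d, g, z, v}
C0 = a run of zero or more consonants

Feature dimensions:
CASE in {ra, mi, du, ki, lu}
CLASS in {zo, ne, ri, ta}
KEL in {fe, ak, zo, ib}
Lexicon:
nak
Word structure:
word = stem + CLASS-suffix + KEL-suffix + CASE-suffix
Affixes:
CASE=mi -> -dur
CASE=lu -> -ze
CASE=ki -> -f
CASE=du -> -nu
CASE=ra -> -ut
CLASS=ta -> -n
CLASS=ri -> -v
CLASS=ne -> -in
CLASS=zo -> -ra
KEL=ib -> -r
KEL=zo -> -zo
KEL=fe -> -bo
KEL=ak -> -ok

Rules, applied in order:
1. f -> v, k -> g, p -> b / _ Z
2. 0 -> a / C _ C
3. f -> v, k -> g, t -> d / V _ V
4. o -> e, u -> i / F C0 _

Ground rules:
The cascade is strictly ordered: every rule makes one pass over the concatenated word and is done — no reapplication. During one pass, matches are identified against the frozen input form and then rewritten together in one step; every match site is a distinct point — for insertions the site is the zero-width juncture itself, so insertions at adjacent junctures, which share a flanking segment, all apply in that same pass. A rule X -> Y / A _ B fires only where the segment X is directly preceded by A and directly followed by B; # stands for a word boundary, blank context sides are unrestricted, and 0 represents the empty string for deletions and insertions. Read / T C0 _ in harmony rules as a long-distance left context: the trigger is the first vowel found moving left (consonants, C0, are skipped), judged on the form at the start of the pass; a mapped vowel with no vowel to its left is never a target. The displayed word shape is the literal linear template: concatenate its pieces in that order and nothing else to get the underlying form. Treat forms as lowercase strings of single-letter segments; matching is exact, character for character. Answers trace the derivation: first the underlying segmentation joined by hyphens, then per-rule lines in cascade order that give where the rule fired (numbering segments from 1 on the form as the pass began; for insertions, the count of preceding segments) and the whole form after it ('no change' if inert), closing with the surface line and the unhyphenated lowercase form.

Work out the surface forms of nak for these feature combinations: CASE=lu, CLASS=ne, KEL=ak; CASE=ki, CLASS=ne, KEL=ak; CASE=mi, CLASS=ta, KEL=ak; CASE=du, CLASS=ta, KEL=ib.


cell CASE=lu, CLASS=ne, KEL=ak:
underlying: nak-in-ok-ze
1. f -> v, k -> g, p -> b / _ Z: fires at position(s) 7: nakinogze
2. 0 -> a / C _ C: inserts after position(s) 7: nakinogaze
3. f -> v, k -> g, t -> d / V _ V: fires at position(s) 3: naginogaze
4. o -> e, u -> i / F C0 _: fires at position(s) 6: naginegaze
surface: naginegaze

cell CASE=ki, CLASS=ne, KEL=ak:
underlying: nak-in-ok-f
1. f -> v, k -> g, p -> b / _ Z: no change
2. 0 -> a / C _ C: inserts after position(s) 7: nakinokaf
3. f -> v, k -> g, t -> d / V _ V: fires at position(s) 3, 7: naginogaf
4. o -> e, u -> i / F C0 _: fires at position(s) 6: naginegaf
surface: naginegaf

cell CASE=mi, CLASS=ta, KEL=ak:
underlying: nak-n-ok-dur
1. f -> v, k -> g, p -> b / _ Z: fires at position(s) 6: naknogdur
2. 0 -> a / C _ C: inserts after position(s) 3, 6: nakanogadur
3. f -> v, k -> g, t -> d / V _ V: fires at position(s) 3: naganogadur
4. o -> e, u -> i / F C0 _: no change
surface: naganogadur

cell CASE=du, CLASS=ta, KEL=ib:
underlying: nak-n-r-nu
1. f -> v, k -> g, p -> b / _ Z: no change
2. 0 -> a / C _ C: inserts after position(s) 3, 4, 5: nakanaranu
3. f -> v, k -> g, t -> d / V _ V: fires at position(s) 3: naganaranu
4. o -> e, u -> i / F C0 _: no change
surface: naganaranu


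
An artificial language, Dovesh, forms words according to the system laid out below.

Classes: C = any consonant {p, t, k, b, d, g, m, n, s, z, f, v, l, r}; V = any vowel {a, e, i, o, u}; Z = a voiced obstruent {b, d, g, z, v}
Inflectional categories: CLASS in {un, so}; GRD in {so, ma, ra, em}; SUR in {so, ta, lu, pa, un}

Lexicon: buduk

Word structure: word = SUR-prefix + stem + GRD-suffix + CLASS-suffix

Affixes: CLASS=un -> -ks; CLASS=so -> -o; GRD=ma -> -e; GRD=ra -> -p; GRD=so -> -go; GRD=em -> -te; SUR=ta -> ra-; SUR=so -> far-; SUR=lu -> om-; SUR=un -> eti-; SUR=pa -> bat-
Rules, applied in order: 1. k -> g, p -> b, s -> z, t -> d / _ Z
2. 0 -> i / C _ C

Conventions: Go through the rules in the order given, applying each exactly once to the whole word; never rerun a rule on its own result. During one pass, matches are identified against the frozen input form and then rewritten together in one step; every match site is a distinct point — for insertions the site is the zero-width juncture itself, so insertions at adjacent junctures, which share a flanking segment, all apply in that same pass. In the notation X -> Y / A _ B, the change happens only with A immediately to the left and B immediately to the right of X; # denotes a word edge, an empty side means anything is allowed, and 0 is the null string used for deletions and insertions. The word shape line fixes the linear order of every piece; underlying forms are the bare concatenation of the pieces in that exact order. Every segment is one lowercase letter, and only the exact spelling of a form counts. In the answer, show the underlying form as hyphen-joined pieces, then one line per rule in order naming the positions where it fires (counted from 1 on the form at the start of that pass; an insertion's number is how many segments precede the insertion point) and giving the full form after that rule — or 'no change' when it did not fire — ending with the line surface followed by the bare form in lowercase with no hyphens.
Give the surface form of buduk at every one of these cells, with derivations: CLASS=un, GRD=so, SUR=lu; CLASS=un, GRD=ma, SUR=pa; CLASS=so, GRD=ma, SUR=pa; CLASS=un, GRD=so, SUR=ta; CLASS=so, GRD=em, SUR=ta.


cell CLASS=un, GRD=so, SUR=lu:
underlying: om-buduk-go-ks
1. k -> g, p -> b, s -> z, t -> d / _ Z: fires at position(s) 7: ombuduggoks
2. 0 -> i / C _ C: inserts after position(s) 2, 7, 10: omibudugigokis
surface: omibudugigokis

cell CLASS=un, GRD=ma, SUR=pa:
underlying: bat-buduk-e-ks
1. k -> g, p -> b, s -> z, t -> d / _ Z: fires at position(s) 3: badbudukeks
2. 0 -> i / C _ C: inserts after position(s) 3, 10: badibudukekis
surface: badibudukekis

cell CLASS=so, GRD=ma, SUR=pa:
underlying: bat-buduk-e-o
1. k -> g, p -> b, s -> z, t -> d / _ Z: fires at position(s) 3: badbudukeo
2. 0 -> i / C _ C: inserts after position(s) 3: badibudukeo
surface: badibudukeo

cell CLASS=un, GRD=so, SUR=ta:
underlying: ra-buduk-go-ks
1. k -> g, p -> b, s -> z, t -> d / _ Z: fires at position(s) 7: rabuduggoks
2. 0 -> i / C _ C: inserts after position(s) 7, 10: rabudugigokis
surface: rabudugigokis

cell CLASS=so, GRD=em, SUR=ta:
underlying: ra-buduk-te-o
1. k -> g, p -> b, s -> z, t -> d / _ Z: no change
2. 0 -> i / C _ C: inserts after position(s) 7: rabudukiteo
surface: rabudukiteo


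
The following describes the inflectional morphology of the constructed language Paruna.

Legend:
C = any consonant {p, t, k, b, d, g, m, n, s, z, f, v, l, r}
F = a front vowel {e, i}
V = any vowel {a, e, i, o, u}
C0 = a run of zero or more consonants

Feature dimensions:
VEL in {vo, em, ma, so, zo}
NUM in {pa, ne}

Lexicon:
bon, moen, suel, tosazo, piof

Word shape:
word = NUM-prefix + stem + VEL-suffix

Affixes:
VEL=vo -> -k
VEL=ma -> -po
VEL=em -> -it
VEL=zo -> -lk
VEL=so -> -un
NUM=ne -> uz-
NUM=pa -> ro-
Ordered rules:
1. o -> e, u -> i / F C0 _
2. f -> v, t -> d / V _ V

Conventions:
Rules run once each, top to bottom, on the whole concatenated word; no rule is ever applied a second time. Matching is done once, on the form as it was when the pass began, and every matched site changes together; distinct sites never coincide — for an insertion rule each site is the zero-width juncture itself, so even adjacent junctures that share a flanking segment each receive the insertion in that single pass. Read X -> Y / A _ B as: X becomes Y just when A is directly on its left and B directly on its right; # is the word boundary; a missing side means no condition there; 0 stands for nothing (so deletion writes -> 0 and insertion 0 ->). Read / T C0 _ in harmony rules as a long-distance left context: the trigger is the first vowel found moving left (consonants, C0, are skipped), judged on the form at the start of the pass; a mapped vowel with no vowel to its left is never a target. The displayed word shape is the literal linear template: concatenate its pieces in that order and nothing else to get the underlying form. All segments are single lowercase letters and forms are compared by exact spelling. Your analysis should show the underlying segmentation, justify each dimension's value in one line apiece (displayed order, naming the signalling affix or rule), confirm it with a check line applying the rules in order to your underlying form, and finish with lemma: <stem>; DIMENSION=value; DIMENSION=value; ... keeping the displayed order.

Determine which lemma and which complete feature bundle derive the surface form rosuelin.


underlying: ro-suel-un
VEL=so - signalled by the affix -un
NUM=pa - signalled by the affix ro-
check: rosuelun -> rosuelin -> rosuelin
lemma: suel; VEL=so; NUM=pa


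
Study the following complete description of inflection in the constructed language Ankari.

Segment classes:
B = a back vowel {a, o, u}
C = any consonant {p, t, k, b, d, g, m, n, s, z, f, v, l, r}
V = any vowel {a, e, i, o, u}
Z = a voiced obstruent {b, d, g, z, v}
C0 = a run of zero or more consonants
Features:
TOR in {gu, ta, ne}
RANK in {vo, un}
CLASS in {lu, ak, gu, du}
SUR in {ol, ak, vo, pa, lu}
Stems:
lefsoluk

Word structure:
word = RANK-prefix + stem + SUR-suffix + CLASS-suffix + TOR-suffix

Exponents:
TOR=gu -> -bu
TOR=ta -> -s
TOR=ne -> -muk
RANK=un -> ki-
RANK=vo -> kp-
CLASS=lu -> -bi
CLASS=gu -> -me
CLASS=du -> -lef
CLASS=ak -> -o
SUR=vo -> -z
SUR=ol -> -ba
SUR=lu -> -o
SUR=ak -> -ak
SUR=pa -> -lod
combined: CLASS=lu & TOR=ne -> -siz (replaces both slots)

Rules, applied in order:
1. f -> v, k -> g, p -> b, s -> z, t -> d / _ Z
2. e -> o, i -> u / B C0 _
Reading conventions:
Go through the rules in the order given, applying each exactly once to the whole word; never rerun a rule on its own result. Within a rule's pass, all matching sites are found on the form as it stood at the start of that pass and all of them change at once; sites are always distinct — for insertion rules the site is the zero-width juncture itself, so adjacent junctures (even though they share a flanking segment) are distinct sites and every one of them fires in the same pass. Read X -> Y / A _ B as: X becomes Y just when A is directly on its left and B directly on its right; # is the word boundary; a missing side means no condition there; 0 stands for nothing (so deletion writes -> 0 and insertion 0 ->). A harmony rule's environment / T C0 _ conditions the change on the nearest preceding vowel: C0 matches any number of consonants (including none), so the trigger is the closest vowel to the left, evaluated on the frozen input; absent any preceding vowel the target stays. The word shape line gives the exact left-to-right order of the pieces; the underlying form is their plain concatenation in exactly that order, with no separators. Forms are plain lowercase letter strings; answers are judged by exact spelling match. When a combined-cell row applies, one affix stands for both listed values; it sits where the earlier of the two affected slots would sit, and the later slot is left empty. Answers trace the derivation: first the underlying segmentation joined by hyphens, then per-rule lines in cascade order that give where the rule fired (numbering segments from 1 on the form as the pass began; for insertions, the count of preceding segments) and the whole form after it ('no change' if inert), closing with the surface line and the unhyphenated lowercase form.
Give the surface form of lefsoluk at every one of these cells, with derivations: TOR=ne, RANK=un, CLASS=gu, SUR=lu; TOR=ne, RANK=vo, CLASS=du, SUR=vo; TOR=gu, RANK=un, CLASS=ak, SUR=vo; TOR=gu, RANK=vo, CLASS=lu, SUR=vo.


cell TOR=ne, RANK=un, CLASS=gu, SUR=lu:
underlying: ki-lefsoluk-o-me-muk
1. f -> v, k -> g, p -> b, s -> z, t -> d / _ Z: no change
2. e -> o, i -> u / B C0 _: fires at position(s) 13: kilefsolukomomuk
surface: kilefsolukomomuk

cell TOR=ne, RANK=vo, CLASS=du, SUR=vo:
underlying: kp-lefsoluk-z-lef-muk
1. f -> v, k -> g, p -> b, s -> z, t -> d / _ Z: fires at position(s) 10: kplefsolugzlefmuk
2. e -> o, i -> u / B C0 _: fires at position(s) 13: kplefsolugzlofmuk
surface: kplefsolugzlofmuk

cell TOR=gu, RANK=un, CLASS=ak, SUR=vo:
underlying: ki-lefsoluk-z-o-bu
1. f -> v, k -> g, p -> b, s -> z, t -> d / _ Z: fires at position(s) 10: kilefsolugzobu
2. e -> o, i -> u / B C0 _: no change
surface: kilefsolugzobu

cell TOR=gu, RANK=vo, CLASS=lu, SUR=vo:
underlying: kp-lefsoluk-z-bi-bu
1. f -> v, k -> g, p -> b, s -> z, t -> d / _ Z: fires at position(s) 10: kplefsolugzbibu
2. e -> o, i -> u / B C0 _: fires at position(s) 13: kplefsolugzbubu
surface: kplefsolugzbubu


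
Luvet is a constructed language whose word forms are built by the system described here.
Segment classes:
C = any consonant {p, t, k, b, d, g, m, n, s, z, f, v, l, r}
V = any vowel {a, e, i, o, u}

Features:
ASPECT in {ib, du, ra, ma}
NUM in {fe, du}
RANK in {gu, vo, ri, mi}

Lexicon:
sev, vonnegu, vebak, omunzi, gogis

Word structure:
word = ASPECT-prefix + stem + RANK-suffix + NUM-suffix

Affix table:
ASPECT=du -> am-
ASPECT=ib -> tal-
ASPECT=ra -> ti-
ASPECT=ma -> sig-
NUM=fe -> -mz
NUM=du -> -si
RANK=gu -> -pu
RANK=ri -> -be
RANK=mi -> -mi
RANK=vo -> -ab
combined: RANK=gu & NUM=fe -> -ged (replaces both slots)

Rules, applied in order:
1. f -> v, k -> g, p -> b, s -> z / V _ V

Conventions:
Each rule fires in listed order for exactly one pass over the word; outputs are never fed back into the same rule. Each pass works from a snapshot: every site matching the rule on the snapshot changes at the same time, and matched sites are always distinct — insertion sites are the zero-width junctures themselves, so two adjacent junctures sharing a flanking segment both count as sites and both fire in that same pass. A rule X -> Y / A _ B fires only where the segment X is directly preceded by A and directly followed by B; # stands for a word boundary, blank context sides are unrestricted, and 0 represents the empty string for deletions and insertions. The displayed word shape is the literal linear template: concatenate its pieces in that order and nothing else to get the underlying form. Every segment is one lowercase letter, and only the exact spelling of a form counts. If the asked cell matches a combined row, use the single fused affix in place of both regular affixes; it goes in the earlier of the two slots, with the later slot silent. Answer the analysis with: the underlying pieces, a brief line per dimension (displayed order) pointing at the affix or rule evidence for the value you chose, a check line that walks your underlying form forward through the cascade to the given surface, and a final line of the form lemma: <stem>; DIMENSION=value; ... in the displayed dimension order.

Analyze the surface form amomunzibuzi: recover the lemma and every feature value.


underlying: am-omunzi-pu-si
ASPECT=du - signalled by the affix am-
NUM=du - signalled by the affix -si
RANK=gu - signalled by the affix -pu
check: amomunzipusi -> amomunzibuzi
lemma: omunzi; ASPECT=du; NUM=du; RANK=gu


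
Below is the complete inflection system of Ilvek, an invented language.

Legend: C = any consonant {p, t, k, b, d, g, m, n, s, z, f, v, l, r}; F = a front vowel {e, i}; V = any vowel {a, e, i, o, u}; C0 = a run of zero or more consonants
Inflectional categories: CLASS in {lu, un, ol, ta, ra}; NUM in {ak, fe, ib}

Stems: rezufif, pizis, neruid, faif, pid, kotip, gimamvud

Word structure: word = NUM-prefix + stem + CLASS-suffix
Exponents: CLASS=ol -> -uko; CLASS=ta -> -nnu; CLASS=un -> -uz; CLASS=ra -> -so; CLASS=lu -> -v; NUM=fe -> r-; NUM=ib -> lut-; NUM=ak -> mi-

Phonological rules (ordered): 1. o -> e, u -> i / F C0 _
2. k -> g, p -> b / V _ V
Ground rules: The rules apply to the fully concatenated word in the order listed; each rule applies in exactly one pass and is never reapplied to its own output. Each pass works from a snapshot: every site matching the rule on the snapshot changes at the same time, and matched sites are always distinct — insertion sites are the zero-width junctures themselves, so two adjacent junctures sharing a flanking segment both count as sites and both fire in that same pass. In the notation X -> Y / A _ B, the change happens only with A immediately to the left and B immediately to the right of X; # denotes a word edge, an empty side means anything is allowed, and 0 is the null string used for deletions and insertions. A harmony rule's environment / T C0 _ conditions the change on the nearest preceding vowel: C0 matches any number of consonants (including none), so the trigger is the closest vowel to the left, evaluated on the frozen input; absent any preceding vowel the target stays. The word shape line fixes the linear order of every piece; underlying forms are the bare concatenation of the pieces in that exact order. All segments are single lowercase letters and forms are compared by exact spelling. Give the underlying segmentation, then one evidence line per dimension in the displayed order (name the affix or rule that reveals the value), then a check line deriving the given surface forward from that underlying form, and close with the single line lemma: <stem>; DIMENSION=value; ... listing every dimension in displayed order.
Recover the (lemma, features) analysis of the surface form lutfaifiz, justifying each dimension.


underlying: lut-faif-uz
CLASS=un - signalled by the affix -uz
NUM=ib - signalled by the affix lut-
check: lutfaifuz -> lutfaifiz -> lutfaifiz
lemma: faif; CLASS=un; NUM=ib


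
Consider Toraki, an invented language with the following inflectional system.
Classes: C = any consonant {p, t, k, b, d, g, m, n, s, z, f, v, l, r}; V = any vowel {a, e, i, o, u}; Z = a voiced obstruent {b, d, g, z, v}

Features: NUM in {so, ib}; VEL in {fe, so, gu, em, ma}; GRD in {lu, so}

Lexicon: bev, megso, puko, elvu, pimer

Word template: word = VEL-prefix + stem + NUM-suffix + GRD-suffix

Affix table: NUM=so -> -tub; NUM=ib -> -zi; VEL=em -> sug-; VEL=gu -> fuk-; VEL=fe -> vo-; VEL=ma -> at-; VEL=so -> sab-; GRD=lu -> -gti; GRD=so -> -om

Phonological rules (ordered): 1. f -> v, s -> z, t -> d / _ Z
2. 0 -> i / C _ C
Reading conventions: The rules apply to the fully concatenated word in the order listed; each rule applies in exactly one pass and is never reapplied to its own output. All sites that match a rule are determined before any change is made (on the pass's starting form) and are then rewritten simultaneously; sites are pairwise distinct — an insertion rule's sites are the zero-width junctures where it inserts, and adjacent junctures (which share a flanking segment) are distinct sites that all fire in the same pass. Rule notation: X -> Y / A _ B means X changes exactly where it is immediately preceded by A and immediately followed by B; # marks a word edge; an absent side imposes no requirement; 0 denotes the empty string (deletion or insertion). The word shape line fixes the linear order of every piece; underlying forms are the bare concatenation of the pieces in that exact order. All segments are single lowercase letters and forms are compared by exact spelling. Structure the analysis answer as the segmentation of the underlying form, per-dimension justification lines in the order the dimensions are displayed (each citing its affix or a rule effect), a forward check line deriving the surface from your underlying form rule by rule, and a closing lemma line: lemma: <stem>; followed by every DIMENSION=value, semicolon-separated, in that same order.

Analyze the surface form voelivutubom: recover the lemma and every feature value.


underlying: vo-elvu-tub-om
NUM=so - signalled by the affix -tub
VEL=fe - signalled by the affix vo-
GRD=so - signalled by the affix -om
check: voelvutubom -> voelvutubom -> voelivutubom
lemma: elvu; NUM=so; VEL=fe; GRD=so


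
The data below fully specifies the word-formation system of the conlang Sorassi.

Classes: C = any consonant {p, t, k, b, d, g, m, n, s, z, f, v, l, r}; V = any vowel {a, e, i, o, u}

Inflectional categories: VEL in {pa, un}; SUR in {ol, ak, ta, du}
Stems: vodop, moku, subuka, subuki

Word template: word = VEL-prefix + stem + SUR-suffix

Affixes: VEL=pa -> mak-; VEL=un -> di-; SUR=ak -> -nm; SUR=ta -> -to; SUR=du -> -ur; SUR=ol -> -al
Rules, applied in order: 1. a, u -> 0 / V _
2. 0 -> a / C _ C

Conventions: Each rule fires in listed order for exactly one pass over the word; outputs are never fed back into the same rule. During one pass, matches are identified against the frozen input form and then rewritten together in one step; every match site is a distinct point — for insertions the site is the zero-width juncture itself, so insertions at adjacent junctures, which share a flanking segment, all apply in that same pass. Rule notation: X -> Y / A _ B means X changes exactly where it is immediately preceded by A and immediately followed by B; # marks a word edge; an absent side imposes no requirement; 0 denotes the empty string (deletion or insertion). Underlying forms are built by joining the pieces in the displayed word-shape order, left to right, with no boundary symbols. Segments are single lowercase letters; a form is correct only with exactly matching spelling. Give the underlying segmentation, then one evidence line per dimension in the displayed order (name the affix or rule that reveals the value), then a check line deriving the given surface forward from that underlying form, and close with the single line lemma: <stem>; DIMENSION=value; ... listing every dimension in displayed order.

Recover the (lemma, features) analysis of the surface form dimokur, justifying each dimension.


underlying: di-moku-ur
VEL=un - signalled by the affix di-
SUR=du - signalled by the affix -ur
check: dimokuur -> dimokur -> dimokur
lemma: moku; VEL=un; SUR=du


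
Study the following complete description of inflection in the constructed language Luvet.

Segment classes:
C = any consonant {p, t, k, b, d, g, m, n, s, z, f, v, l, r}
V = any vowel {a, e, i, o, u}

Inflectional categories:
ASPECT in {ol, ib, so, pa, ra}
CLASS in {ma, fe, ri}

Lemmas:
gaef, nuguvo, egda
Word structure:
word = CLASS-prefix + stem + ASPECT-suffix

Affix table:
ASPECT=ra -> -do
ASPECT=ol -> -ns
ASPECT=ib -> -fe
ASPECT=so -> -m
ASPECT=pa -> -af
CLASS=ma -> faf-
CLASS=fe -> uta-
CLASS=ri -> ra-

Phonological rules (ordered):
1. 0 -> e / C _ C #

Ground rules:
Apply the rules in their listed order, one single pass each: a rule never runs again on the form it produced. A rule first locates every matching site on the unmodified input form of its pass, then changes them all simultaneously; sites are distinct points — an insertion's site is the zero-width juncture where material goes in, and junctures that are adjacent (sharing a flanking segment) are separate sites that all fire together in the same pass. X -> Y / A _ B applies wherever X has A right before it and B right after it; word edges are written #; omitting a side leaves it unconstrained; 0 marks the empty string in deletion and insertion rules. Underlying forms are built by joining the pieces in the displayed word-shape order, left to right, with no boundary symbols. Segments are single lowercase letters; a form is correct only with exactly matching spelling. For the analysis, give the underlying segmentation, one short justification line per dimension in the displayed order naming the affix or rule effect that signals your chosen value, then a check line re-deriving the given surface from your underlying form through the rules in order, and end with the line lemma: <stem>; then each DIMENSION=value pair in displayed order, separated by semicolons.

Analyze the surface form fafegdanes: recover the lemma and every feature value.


underlying: faf-egda-ns
ASPECT=ol - signalled by the affix -ns
CLASS=ma - signalled by the affix faf-
check: fafegdans -> fafegdanes
lemma: egda; ASPECT=ol; CLASS=ma


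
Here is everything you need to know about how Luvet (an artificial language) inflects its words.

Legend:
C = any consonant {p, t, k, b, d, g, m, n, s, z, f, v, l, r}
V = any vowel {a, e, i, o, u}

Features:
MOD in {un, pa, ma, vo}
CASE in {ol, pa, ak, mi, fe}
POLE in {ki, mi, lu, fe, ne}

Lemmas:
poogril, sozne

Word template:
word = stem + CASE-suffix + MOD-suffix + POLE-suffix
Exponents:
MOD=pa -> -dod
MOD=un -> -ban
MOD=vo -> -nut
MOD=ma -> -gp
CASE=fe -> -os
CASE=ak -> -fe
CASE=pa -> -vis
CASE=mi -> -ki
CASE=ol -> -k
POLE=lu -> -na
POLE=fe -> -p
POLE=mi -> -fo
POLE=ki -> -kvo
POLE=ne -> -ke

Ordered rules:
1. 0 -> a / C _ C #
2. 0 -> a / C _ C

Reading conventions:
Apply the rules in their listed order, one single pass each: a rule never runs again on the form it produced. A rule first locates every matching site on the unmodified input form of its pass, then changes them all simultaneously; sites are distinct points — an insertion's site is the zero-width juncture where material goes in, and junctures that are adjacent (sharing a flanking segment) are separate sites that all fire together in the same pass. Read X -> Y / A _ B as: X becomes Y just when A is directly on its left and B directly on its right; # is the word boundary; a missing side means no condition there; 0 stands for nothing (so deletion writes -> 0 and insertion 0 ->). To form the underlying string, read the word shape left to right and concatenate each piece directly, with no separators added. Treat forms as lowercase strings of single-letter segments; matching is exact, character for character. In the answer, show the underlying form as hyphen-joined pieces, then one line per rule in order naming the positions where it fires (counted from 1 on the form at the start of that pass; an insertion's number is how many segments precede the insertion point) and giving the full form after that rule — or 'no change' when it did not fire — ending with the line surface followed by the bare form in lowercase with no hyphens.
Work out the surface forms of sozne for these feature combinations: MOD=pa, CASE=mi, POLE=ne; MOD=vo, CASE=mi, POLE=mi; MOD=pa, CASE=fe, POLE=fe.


cell MOD=pa, CASE=mi, POLE=ne:
underlying: sozne-ki-dod-ke
1. 0 -> a / C _ C #: no change
2. 0 -> a / C _ C: inserts after position(s) 3, 10: sozanekidodake
surface: sozanekidodake

cell MOD=vo, CASE=mi, POLE=mi:
underlying: sozne-ki-nut-fo
1. 0 -> a / C _ C #: no change
2. 0 -> a / C _ C: inserts after position(s) 3, 10: sozanekinutafo
surface: sozanekinutafo

cell MOD=pa, CASE=fe, POLE=fe:
underlying: sozne-os-dod-p
1. 0 -> a / C _ C #: inserts after position(s) 10: sozneosdodap
2. 0 -> a / C _ C: inserts after position(s) 3, 7: sozaneosadodap
surface: sozaneosadodap
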